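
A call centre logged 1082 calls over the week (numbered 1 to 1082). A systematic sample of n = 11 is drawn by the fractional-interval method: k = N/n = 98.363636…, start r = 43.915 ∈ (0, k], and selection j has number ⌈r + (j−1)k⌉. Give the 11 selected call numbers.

44, 143, 241, 340, 438, 536, 635, 733, 831, 930, 1028

j=1: r + 0k = 43.915 → ⌈·⌉ = 44
j=2: r + 1k = 142.278636… → ⌈·⌉ = 143
j=3: r + 2k = 240.642272… → ⌈·⌉ = 241
j=4: r + 3k = 339.005909… → ⌈·⌉ = 340
j=5: r + 4k = 437.369545… → ⌈·⌉ = 438
j=6: r + 5k = 535.733181… → ⌈·⌉ = 536
j=7: r + 6k = 634.096818… → ⌈·⌉ = 635
j=8: r + 7k = 732.460454… → ⌈·⌉ = 733
j=9: r + 8k = 830.824090… → ⌈·⌉ = 831
j=10: r + 9k = 929.187727… → ⌈·⌉ = 930
j=11: r + 10k = 1027.551363… → ⌈·⌉ = 1028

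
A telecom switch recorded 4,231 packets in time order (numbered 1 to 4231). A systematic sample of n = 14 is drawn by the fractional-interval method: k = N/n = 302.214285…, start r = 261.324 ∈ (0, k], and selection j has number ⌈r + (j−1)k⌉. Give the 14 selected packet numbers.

262, 564, 866, 1168, 1471, 1773, 2075, 2377, 2680, 2982, 3284, 3586, 3888, 4191

j=1: r + 0k = 261.324 → ⌈·⌉ = 262
j=2: r + 1k = 563.538285… → ⌈·⌉ = 564
j=3: r + 2k = 865.752571… → ⌈·⌉ = 866
j=4: r + 3k = 1167.966857… → ⌈·⌉ = 1168
j=5: r + 4k = 1470.181142… → ⌈·⌉ = 1471
j=6: r + 5k = 1772.395428… → ⌈·⌉ = 1773
j=7: r + 6k = 2074.609714… → ⌈·⌉ = 2075
j=8: r + 7k = 2376.824 → ⌈·⌉ = 2377
j=9: r + 8k = 2679.038285… → ⌈·⌉ = 2680
j=10: r + 9k = 2981.252571… → ⌈·⌉ = 2982
j=11: r + 10k = 3283.466857… → ⌈·⌉ = 3284
j=12: r + 11k = 3585.681142… → ⌈·⌉ = 3586
j=13: r + 12k = 3887.895428… → ⌈·⌉ = 3888
j=14: r + 13k = 4190.109714… → ⌈·⌉ = 4191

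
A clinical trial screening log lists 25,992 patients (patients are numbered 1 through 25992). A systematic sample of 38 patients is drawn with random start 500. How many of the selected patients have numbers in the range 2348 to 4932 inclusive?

4

k = 25992/38 = 684
First selection ≥ 2348: 500 + ⌈(2348−500)/684⌉·684 = 500 + 3×684 = 2552
Last selection ≤ 4932: 500 + ⌊(4932−500)/684⌋·684 = 500 + 6×684 = 4604
Count = 6 − 3 + 1 = 4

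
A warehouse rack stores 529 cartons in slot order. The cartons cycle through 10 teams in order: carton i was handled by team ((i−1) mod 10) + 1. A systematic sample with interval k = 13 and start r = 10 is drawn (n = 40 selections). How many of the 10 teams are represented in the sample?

10

Consecutive selections differ by k = 13, so their team numbers differ by 13 mod 10 = 3.
gcd(13, 10) = 1, so the sample visits 10/1 = 10 distinct residues mod 10.
Start 10 is team 10; the teams hit are 1, 2, 3, 4, 5, 6, 7, 8, 9, 10.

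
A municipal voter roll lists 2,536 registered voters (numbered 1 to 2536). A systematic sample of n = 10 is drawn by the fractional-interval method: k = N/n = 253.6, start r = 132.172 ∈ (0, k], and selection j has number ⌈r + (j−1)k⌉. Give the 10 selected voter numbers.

j=1: r + 0k = 132.172 → ⌈·⌉ = 133
j=2: r + 1k = 385.772 → ⌈·⌉ = 386
j=3: r + 2k = 639.372 → ⌈·⌉ = 640
j=4: r + 3k = 892.972 → ⌈·⌉ = 893
j=5: r + 4k = 1146.572 → ⌈·⌉ = 1147
j=6: r + 5k = 1400.172 → ⌈·⌉ = 1401
j=7: r + 6k = 1653.772 → ⌈·⌉ = 1654
j=8: r + 7k = 1907.372 → ⌈·⌉ = 1908
j=9: r + 8k = 2160.972 → ⌈·⌉ = 2161
j=10: r + 9k = 2414.572 → ⌈·⌉ = 2415

133, 386, 640, 893, 1147, 1401, 1654, 1908, 2161, 2415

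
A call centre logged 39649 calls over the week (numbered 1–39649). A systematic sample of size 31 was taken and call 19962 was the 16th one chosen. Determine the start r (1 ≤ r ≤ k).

777

k = 39649/31 = 1279
r = 19962 − (16−1)×1279 = 19962 − 19185 = 777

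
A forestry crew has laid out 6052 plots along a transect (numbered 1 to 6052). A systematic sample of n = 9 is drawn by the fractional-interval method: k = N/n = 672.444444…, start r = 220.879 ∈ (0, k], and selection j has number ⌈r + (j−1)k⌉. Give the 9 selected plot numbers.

j=1: r + 0k = 220.879 → ⌈·⌉ = 221
j=2: r + 1k = 893.323444… → ⌈·⌉ = 894
j=3: r + 2k = 1565.767888… → ⌈·⌉ = 1566
j=4: r + 3k = 2238.212333… → ⌈·⌉ = 2239
j=5: r + 4k = 2910.656777… → ⌈·⌉ = 2911
j=6: r + 5k = 3583.101222… → ⌈·⌉ = 3584
j=7: r + 6k = 4255.545666… → ⌈·⌉ = 4256
j=8: r + 7k = 4927.990111… → ⌈·⌉ = 4928
j=9: r + 8k = 5600.434555… → ⌈·⌉ = 5601

221, 894, 1566, 2239, 2911, 3584, 4256, 4928, 5601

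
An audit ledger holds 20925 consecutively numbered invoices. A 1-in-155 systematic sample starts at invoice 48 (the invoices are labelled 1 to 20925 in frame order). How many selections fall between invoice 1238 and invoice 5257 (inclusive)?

26

k = 155
First selection ≥ 1238: 48 + ⌈(1238−48)/155⌉·155 = 48 + 8×155 = 1288
Last selection ≤ 5257: 48 + ⌊(5257−48)/155⌋·155 = 48 + 33×155 = 5163
Count = 33 − 8 + 1 = 26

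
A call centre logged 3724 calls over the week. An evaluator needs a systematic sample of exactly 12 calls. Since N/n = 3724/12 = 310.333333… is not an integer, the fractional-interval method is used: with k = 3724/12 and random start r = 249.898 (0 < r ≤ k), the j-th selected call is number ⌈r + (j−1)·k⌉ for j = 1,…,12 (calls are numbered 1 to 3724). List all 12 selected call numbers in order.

250, 561, 871, 1181, 1492, 1802, 2112, 2423, 2733, 3043, 3354, 3664

j=1: r + 0k = 249.898 → ⌈·⌉ = 250
j=2: r + 1k = 560.231333… → ⌈·⌉ = 561
j=3: r + 2k = 870.564666… → ⌈·⌉ = 871
j=4: r + 3k = 1180.898 → ⌈·⌉ = 1181
j=5: r + 4k = 1491.231333… → ⌈·⌉ = 1492
j=6: r + 5k = 1801.564666… → ⌈·⌉ = 1802
j=7: r + 6k = 2111.898 → ⌈·⌉ = 2112
j=8: r + 7k = 2422.231333… → ⌈·⌉ = 2423
j=9: r + 8k = 2732.564666… → ⌈·⌉ = 2733
j=10: r + 9k = 3042.898 → ⌈·⌉ = 3043
j=11: r + 10k = 3353.231333… → ⌈·⌉ = 3354
j=12: r + 11k = 3663.564666… → ⌈·⌉ = 3664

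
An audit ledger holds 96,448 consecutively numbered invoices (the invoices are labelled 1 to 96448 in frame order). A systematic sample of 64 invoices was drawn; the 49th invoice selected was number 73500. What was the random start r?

k = 96448/64 = 1507
r = 73500 − (49−1)×1507 = 73500 − 72336 = 1164

1164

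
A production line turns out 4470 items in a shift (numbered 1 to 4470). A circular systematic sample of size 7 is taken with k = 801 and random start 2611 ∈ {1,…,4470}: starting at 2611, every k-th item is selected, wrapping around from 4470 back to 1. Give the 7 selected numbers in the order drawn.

Selection 1: 2611
Selection 2: 2611 + 801 = 3412
Selection 3: 3412 + 801 = 4213
Selection 4: 4213 + 801 = 5014 → 5014 − 4470 = 544
Selection 5: 544 + 801 = 1345
Selection 6: 1345 + 801 = 2146
Selection 7: 2146 + 801 = 2947

2611, 3412, 4213, 544, 1345, 2146, 2947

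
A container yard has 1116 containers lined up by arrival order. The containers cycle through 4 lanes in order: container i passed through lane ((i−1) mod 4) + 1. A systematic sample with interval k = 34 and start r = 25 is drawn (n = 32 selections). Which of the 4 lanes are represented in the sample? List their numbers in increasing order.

Consecutive selections differ by k = 34, so their lane numbers differ by 34 mod 4 = 2.
gcd(34, 4) = 2, so the sample visits 4/2 = 2 distinct residues mod 4.
Start 25 is lane 1; the lanes hit are 1, 3.

1, 3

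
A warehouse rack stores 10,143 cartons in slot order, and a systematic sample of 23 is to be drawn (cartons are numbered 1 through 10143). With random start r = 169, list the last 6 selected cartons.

k = N/n = 10143/23 = 441
18th selection = 169 + 17×441 = 7666
19th: 7666 + 441 = 8107
20th: 8107 + 441 = 8548
21st: 8548 + 441 = 8989
22nd: 8989 + 441 = 9430
23rd: 9430 + 441 = 9871

7666, 8107, 8548, 8989, 9430, 9871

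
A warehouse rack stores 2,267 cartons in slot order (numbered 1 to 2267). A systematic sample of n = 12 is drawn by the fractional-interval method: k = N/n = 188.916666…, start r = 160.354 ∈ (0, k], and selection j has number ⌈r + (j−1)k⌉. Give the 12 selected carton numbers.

j=1: r + 0k = 160.354 → ⌈·⌉ = 161
j=2: r + 1k = 349.270666… → ⌈·⌉ = 350
j=3: r + 2k = 538.187333… → ⌈·⌉ = 539
j=4: r + 3k = 727.104 → ⌈·⌉ = 728
j=5: r + 4k = 916.020666… → ⌈·⌉ = 917
j=6: r + 5k = 1104.937333… → ⌈·⌉ = 1105
j=7: r + 6k = 1293.854 → ⌈·⌉ = 1294
j=8: r + 7k = 1482.770666… → ⌈·⌉ = 1483
j=9: r + 8k = 1671.687333… → ⌈·⌉ = 1672
j=10: r + 9k = 1860.604 → ⌈·⌉ = 1861
j=11: r + 10k = 2049.520666… → ⌈·⌉ = 2050
j=12: r + 11k = 2238.437333… → ⌈·⌉ = 2239

161, 350, 539, 728, 917, 1105, 1294, 1483, 1672, 1861, 2050, 2239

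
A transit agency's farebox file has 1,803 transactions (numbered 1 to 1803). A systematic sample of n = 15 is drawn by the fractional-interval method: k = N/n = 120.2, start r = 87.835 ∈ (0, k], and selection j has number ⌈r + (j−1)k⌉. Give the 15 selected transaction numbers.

j=1: r + 0k = 87.835 → ⌈·⌉ = 88
j=2: r + 1k = 208.035 → ⌈·⌉ = 209
j=3: r + 2k = 328.235 → ⌈·⌉ = 329
j=4: r + 3k = 448.435 → ⌈·⌉ = 449
j=5: r + 4k = 568.635 → ⌈·⌉ = 569
j=6: r + 5k = 688.835 → ⌈·⌉ = 689
j=7: r + 6k = 809.035 → ⌈·⌉ = 810
j=8: r + 7k = 929.235 → ⌈·⌉ = 930
j=9: r + 8k = 1049.435 → ⌈·⌉ = 1050
j=10: r + 9k = 1169.635 → ⌈·⌉ = 1170
j=11: r + 10k = 1289.835 → ⌈·⌉ = 1290
j=12: r + 11k = 1410.035 → ⌈·⌉ = 1411
j=13: r + 12k = 1530.235 → ⌈·⌉ = 1531
j=14: r + 13k = 1650.435 → ⌈·⌉ = 1651
j=15: r + 14k = 1770.635 → ⌈·⌉ = 1771

88, 209, 329, 449, 569, 689, 810, 930, 1050, 1170, 1290, 1411, 1531, 1651, 1771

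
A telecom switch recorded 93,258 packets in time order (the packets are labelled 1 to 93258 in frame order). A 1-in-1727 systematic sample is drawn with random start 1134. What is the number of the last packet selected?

k = 1727
54th selection = r + (54−1)·k = 1134 + 53×1727 = 1134 + 91531 = 92665

92665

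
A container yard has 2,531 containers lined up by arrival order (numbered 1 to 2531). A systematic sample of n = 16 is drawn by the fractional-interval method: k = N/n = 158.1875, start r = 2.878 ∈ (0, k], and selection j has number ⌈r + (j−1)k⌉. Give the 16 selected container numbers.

3, 162, 320, 478, 636, 794, 953, 1111, 1269, 1427, 1585, 1743, 1902, 2060, 2218, 2376

j=1: r + 0k = 2.878 → ⌈·⌉ = 3
j=2: r + 1k = 161.0655 → ⌈·⌉ = 162
j=3: r + 2k = 319.253 → ⌈·⌉ = 320
j=4: r + 3k = 477.4405 → ⌈·⌉ = 478
j=5: r + 4k = 635.628 → ⌈·⌉ = 636
j=6: r + 5k = 793.8155 → ⌈·⌉ = 794
j=7: r + 6k = 952.003 → ⌈·⌉ = 953
j=8: r + 7k = 1110.1905 → ⌈·⌉ = 1111
j=9: r + 8k = 1268.378 → ⌈·⌉ = 1269
j=10: r + 9k = 1426.5655 → ⌈·⌉ = 1427
j=11: r + 10k = 1584.753 → ⌈·⌉ = 1585
j=12: r + 11k = 1742.9405 → ⌈·⌉ = 1743
j=13: r + 12k = 1901.128 → ⌈·⌉ = 1902
j=14: r + 13k = 2059.3155 → ⌈·⌉ = 2060
j=15: r + 14k = 2217.503 → ⌈·⌉ = 2218
j=16: r + 15k = 2375.6905 → ⌈·⌉ = 2376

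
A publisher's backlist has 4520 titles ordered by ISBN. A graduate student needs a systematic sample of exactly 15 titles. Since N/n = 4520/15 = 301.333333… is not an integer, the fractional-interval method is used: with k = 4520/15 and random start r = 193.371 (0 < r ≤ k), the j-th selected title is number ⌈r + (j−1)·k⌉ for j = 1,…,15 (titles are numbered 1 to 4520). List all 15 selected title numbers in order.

j=1: r + 0k = 193.371 → ⌈·⌉ = 194
j=2: r + 1k = 494.704333… → ⌈·⌉ = 495
j=3: r + 2k = 796.037666… → ⌈·⌉ = 797
j=4: r + 3k = 1097.371 → ⌈·⌉ = 1098
j=5: r + 4k = 1398.704333… → ⌈·⌉ = 1399
j=6: r + 5k = 1700.037666… → ⌈·⌉ = 1701
j=7: r + 6k = 2001.371 → ⌈·⌉ = 2002
j=8: r + 7k = 2302.704333… → ⌈·⌉ = 2303
j=9: r + 8k = 2604.037666… → ⌈·⌉ = 2605
j=10: r + 9k = 2905.371 → ⌈·⌉ = 2906
j=11: r + 10k = 3206.704333… → ⌈·⌉ = 3207
j=12: r + 11k = 3508.037666… → ⌈·⌉ = 3509
j=13: r + 12k = 3809.371 → ⌈·⌉ = 3810
j=14: r + 13k = 4110.704333… → ⌈·⌉ = 4111
j=15: r + 14k = 4412.037666… → ⌈·⌉ = 4413

194, 495, 797, 1098, 1399, 1701, 2002, 2303, 2605, 2906, 3207, 3509, 3810, 4111, 4413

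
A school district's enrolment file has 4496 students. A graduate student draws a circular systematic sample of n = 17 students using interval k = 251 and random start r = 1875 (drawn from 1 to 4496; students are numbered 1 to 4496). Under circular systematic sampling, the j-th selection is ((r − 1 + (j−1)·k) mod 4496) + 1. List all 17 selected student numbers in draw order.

1875, 2126, 2377, 2628, 2879, 3130, 3381, 3632, 3883, 4134, 4385, 140, 391, 642, 893, 1144, 1395

Selection 1: 1875
Selection 2: 1875 + 251 = 2126
Selection 3: 2126 + 251 = 2377
Selection 4: 2377 + 251 = 2628
Selection 5: 2628 + 251 = 2879
Selection 6: 2879 + 251 = 3130
Selection 7: 3130 + 251 = 3381
Selection 8: 3381 + 251 = 3632
Selection 9: 3632 + 251 = 3883
Selection 10: 3883 + 251 = 4134
Selection 11: 4134 + 251 = 4385
Selection 12: 4385 + 251 = 4636 → 4636 − 4496 = 140
Selection 13: 140 + 251 = 391
Selection 14: 391 + 251 = 642
Selection 15: 642 + 251 = 893
Selection 16: 893 + 251 = 1144
Selection 17: 1144 + 251 = 1395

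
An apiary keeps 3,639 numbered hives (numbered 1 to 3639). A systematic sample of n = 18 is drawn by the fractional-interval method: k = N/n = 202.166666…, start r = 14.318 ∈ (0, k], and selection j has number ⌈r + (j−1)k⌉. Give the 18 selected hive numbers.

j=1: r + 0k = 14.318 → ⌈·⌉ = 15
j=2: r + 1k = 216.484666… → ⌈·⌉ = 217
j=3: r + 2k = 418.651333… → ⌈·⌉ = 419
j=4: r + 3k = 620.818 → ⌈·⌉ = 621
j=5: r + 4k = 822.984666… → ⌈·⌉ = 823
j=6: r + 5k = 1025.151333… → ⌈·⌉ = 1026
j=7: r + 6k = 1227.318 → ⌈·⌉ = 1228
j=8: r + 7k = 1429.484666… → ⌈·⌉ = 1430
j=9: r + 8k = 1631.651333… → ⌈·⌉ = 1632
j=10: r + 9k = 1833.818 → ⌈·⌉ = 1834
j=11: r + 10k = 2035.984666… → ⌈·⌉ = 2036
j=12: r + 11k = 2238.151333… → ⌈·⌉ = 2239
j=13: r + 12k = 2440.318 → ⌈·⌉ = 2441
j=14: r + 13k = 2642.484666… → ⌈·⌉ = 2643
j=15: r + 14k = 2844.651333… → ⌈·⌉ = 2845
j=16: r + 15k = 3046.818 → ⌈·⌉ = 3047
j=17: r + 16k = 3248.984666… → ⌈·⌉ = 3249
j=18: r + 17k = 3451.151333… → ⌈·⌉ = 3452

15, 217, 419, 621, 823, 1026, 1228, 1430, 1632, 1834, 2036, 2239, 2441, 2643, 2845, 3047, 3249, 3452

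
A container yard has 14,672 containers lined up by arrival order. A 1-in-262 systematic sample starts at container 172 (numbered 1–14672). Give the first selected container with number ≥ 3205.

3316

k = 262
Steps past start: ⌈(3205 − 172)/262⌉ = ⌈3033/262⌉ = 12
Selected container: 172 + 12×262 = 3316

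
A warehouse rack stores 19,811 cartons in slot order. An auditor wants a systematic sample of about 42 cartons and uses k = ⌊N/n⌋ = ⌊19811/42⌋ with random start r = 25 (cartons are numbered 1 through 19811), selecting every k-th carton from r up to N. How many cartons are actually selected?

43

k = ⌊19811/42⌋ = 471
Achieved size = ⌊(19811 − 25)/471⌋ + 1 = ⌊19786/471⌋ + 1 = 42 + 1 = 43
(last selection: 25 + 42×471 = 19807 ≤ 19811; next would be 20278 > 19811)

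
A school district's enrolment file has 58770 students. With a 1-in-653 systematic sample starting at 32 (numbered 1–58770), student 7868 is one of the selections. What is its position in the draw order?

k = 653
position = (7868 − 32)/653 + 1 = 7836/653 + 1 = 12 + 1 = 13

13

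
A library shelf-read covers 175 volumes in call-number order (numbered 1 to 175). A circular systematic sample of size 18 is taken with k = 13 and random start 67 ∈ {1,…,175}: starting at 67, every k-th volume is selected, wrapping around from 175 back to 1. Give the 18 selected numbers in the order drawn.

Selection 1: 67
Selection 2: 67 + 13 = 80
Selection 3: 80 + 13 = 93
Selection 4: 93 + 13 = 106
Selection 5: 106 + 13 = 119
Selection 6: 119 + 13 = 132
Selection 7: 132 + 13 = 145
Selection 8: 145 + 13 = 158
Selection 9: 158 + 13 = 171
Selection 10: 171 + 13 = 184 → 184 − 175 = 9
Selection 11: 9 + 13 = 22
Selection 12: 22 + 13 = 35
Selection 13: 35 + 13 = 48
Selection 14: 48 + 13 = 61
Selection 15: 61 + 13 = 74
Selection 16: 74 + 13 = 87
Selection 17: 87 + 13 = 100
Selection 18: 100 + 13 = 113

67, 80, 93, 106, 119, 132, 145, 158, 171, 9, 22, 35, 48, 61, 74, 87, 100, 113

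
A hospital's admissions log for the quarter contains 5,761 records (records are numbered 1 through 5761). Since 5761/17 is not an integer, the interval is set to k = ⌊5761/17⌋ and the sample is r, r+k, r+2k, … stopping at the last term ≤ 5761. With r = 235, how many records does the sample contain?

k = ⌊5761/17⌋ = 338
Achieved size = ⌊(5761 − 235)/338⌋ + 1 = ⌊5526/338⌋ + 1 = 16 + 1 = 17
(last selection: 235 + 16×338 = 5643 ≤ 5761; next would be 5981 > 5761)

17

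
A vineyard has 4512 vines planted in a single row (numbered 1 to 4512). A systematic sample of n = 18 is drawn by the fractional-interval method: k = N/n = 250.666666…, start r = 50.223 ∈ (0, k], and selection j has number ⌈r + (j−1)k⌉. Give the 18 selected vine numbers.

j=1: r + 0k = 50.223 → ⌈·⌉ = 51
j=2: r + 1k = 300.889666… → ⌈·⌉ = 301
j=3: r + 2k = 551.556333… → ⌈·⌉ = 552
j=4: r + 3k = 802.223 → ⌈·⌉ = 803
j=5: r + 4k = 1052.889666… → ⌈·⌉ = 1053
j=6: r + 5k = 1303.556333… → ⌈·⌉ = 1304
j=7: r + 6k = 1554.223 → ⌈·⌉ = 1555
j=8: r + 7k = 1804.889666… → ⌈·⌉ = 1805
j=9: r + 8k = 2055.556333… → ⌈·⌉ = 2056
j=10: r + 9k = 2306.223 → ⌈·⌉ = 2307
j=11: r + 10k = 2556.889666… → ⌈·⌉ = 2557
j=12: r + 11k = 2807.556333… → ⌈·⌉ = 2808
j=13: r + 12k = 3058.223 → ⌈·⌉ = 3059
j=14: r + 13k = 3308.889666… → ⌈·⌉ = 3309
j=15: r + 14k = 3559.556333… → ⌈·⌉ = 3560
j=16: r + 15k = 3810.223 → ⌈·⌉ = 3811
j=17: r + 16k = 4060.889666… → ⌈·⌉ = 4061
j=18: r + 17k = 4311.556333… → ⌈·⌉ = 4312

51, 301, 552, 803, 1053, 1304, 1555, 1805, 2056, 2307, 2557, 2808, 3059, 3309, 3560, 3811, 4061, 4312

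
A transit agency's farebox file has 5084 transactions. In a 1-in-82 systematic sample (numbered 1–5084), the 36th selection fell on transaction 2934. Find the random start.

k = 82
r = 2934 − (36−1)×82 = 2934 − 2870 = 64

64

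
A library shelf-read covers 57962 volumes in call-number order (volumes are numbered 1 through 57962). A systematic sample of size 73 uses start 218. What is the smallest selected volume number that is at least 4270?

4982

k = 57962/73 = 794
Steps past start: ⌈(4270 − 218)/794⌉ = ⌈4052/794⌉ = 6
Selected volume: 218 + 6×794 = 4982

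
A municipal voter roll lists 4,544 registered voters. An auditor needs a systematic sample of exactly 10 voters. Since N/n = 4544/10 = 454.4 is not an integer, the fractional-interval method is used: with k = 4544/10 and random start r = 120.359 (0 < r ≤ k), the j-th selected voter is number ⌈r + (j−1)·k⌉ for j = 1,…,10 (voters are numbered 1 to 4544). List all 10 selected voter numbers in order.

j=1: r + 0k = 120.359 → ⌈·⌉ = 121
j=2: r + 1k = 574.759 → ⌈·⌉ = 575
j=3: r + 2k = 1029.159 → ⌈·⌉ = 1030
j=4: r + 3k = 1483.559 → ⌈·⌉ = 1484
j=5: r + 4k = 1937.959 → ⌈·⌉ = 1938
j=6: r + 5k = 2392.359 → ⌈·⌉ = 2393
j=7: r + 6k = 2846.759 → ⌈·⌉ = 2847
j=8: r + 7k = 3301.159 → ⌈·⌉ = 3302
j=9: r + 8k = 3755.559 → ⌈·⌉ = 3756
j=10: r + 9k = 4209.959 → ⌈·⌉ = 4210

121, 575, 1030, 1484, 1938, 2393, 2847, 3302, 3756, 4210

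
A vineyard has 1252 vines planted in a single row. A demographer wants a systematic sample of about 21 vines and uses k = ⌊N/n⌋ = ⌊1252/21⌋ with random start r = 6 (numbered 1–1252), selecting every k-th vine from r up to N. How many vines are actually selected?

22

k = ⌊1252/21⌋ = 59
Achieved size = ⌊(1252 − 6)/59⌋ + 1 = ⌊1246/59⌋ + 1 = 21 + 1 = 22
(last selection: 6 + 21×59 = 1245 ≤ 1252; next would be 1304 > 1252)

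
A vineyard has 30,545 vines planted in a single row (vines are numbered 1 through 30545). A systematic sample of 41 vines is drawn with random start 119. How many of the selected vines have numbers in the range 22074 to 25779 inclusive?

k = 30545/41 = 745
First selection ≥ 22074: 119 + ⌈(22074−119)/745⌉·745 = 119 + 30×745 = 22469
Last selection ≤ 25779: 119 + ⌊(25779−119)/745⌋·745 = 119 + 34×745 = 25449
Count = 34 − 30 + 1 = 5

5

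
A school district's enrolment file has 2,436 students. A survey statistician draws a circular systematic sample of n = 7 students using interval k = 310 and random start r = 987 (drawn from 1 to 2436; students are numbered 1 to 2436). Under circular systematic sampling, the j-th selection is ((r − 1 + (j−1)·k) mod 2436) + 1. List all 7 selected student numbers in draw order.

987, 1297, 1607, 1917, 2227, 101, 411

Selection 1: 987
Selection 2: 987 + 310 = 1297
Selection 3: 1297 + 310 = 1607
Selection 4: 1607 + 310 = 1917
Selection 5: 1917 + 310 = 2227
Selection 6: 2227 + 310 = 2537 → 2537 − 2436 = 101
Selection 7: 101 + 310 = 411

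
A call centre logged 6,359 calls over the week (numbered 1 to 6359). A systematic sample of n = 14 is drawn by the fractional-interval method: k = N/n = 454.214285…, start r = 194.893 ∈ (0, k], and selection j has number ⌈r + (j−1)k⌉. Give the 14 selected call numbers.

195, 650, 1104, 1558, 2012, 2466, 2921, 3375, 3829, 4283, 4738, 5192, 5646, 6100

j=1: r + 0k = 194.893 → ⌈·⌉ = 195
j=2: r + 1k = 649.107285… → ⌈·⌉ = 650
j=3: r + 2k = 1103.321571… → ⌈·⌉ = 1104
j=4: r + 3k = 1557.535857… → ⌈·⌉ = 1558
j=5: r + 4k = 2011.750142… → ⌈·⌉ = 2012
j=6: r + 5k = 2465.964428… → ⌈·⌉ = 2466
j=7: r + 6k = 2920.178714… → ⌈·⌉ = 2921
j=8: r + 7k = 3374.393 → ⌈·⌉ = 3375
j=9: r + 8k = 3828.607285… → ⌈·⌉ = 3829
j=10: r + 9k = 4282.821571… → ⌈·⌉ = 4283
j=11: r + 10k = 4737.035857… → ⌈·⌉ = 4738
j=12: r + 11k = 5191.250142… → ⌈·⌉ = 5192
j=13: r + 12k = 5645.464428… → ⌈·⌉ = 5646
j=14: r + 13k = 6099.678714… → ⌈·⌉ = 6100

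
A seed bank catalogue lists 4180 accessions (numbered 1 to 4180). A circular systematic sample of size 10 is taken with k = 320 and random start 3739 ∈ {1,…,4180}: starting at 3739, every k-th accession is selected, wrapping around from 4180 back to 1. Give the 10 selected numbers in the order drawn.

3739, 4059, 199, 519, 839, 1159, 1479, 1799, 2119, 2439

Selection 1: 3739
Selection 2: 3739 + 320 = 4059
Selection 3: 4059 + 320 = 4379 → 4379 − 4180 = 199
Selection 4: 199 + 320 = 519
Selection 5: 519 + 320 = 839
Selection 6: 839 + 320 = 1159
Selection 7: 1159 + 320 = 1479
Selection 8: 1479 + 320 = 1799
Selection 9: 1799 + 320 = 2119
Selection 10: 2119 + 320 = 2439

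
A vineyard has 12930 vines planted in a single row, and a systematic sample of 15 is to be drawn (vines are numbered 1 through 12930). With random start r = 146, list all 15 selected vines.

k = N/n = 12930/15 = 862
vine 1: 146
vine 2: 146 + 862 = 1008
vine 3: 1008 + 862 = 1870
vine 4: 1870 + 862 = 2732
vine 5: 2732 + 862 = 3594
vine 6: 3594 + 862 = 4456
vine 7: 4456 + 862 = 5318
vine 8: 5318 + 862 = 6180
vine 9: 6180 + 862 = 7042
vine 10: 7042 + 862 = 7904
vine 11: 7904 + 862 = 8766
vine 12: 8766 + 862 = 9628
vine 13: 9628 + 862 = 10490
vine 14: 10490 + 862 = 11352
vine 15: 11352 + 862 = 12214

146, 1008, 1870, 2732, 3594, 4456, 5318, 6180, 7042, 7904, 8766, 9628, 10490, 11352, 12214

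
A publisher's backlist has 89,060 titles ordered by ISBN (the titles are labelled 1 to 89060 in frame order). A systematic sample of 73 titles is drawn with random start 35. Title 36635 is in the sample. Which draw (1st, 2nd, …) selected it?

31

k = 89060/73 = 1220
position = (36635 − 35)/1220 + 1 = 36600/1220 + 1 = 30 + 1 = 31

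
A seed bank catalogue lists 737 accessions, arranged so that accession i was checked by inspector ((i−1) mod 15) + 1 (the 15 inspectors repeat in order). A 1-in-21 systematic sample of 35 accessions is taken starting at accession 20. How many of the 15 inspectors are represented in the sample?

5

Consecutive selections differ by k = 21, so their inspector numbers differ by 21 mod 15 = 6.
gcd(21, 15) = 3, so the sample visits 15/3 = 5 distinct residues mod 15.
Start 20 is inspector 5; the inspectors hit are 2, 5, 8, 11, 14.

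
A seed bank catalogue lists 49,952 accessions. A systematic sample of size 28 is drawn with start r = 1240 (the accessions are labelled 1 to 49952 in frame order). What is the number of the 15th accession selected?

26216

k = 49952/28 = 1784
15th selection = r + (15−1)·k = 1240 + 14×1784 = 1240 + 24976 = 26216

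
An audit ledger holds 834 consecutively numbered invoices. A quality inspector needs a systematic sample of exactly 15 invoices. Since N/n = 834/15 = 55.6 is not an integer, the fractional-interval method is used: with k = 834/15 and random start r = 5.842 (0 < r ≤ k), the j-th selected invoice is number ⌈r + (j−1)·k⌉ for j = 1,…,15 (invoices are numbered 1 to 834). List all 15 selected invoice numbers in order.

j=1: r + 0k = 5.842 → ⌈·⌉ = 6
j=2: r + 1k = 61.442 → ⌈·⌉ = 62
j=3: r + 2k = 117.042 → ⌈·⌉ = 118
j=4: r + 3k = 172.642 → ⌈·⌉ = 173
j=5: r + 4k = 228.242 → ⌈·⌉ = 229
j=6: r + 5k = 283.842 → ⌈·⌉ = 284
j=7: r + 6k = 339.442 → ⌈·⌉ = 340
j=8: r + 7k = 395.042 → ⌈·⌉ = 396
j=9: r + 8k = 450.642 → ⌈·⌉ = 451
j=10: r + 9k = 506.242 → ⌈·⌉ = 507
j=11: r + 10k = 561.842 → ⌈·⌉ = 562
j=12: r + 11k = 617.442 → ⌈·⌉ = 618
j=13: r + 12k = 673.042 → ⌈·⌉ = 674
j=14: r + 13k = 728.642 → ⌈·⌉ = 729
j=15: r + 14k = 784.242 → ⌈·⌉ = 785

6, 62, 118, 173, 229, 284, 340, 396, 451, 507, 562, 618, 674, 729, 785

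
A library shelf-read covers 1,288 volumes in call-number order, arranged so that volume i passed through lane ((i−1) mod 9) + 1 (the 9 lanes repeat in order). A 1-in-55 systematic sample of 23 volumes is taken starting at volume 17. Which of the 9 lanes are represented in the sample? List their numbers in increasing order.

Consecutive selections differ by k = 55, so their lane numbers differ by 55 mod 9 = 1.
gcd(55, 9) = 1, so the sample visits 9/1 = 9 distinct residues mod 9.
Start 17 is lane 8; the lanes hit are 1, 2, 3, 4, 5, 6, 7, 8, 9.

1, 2, 3, 4, 5, 6, 7, 8, 9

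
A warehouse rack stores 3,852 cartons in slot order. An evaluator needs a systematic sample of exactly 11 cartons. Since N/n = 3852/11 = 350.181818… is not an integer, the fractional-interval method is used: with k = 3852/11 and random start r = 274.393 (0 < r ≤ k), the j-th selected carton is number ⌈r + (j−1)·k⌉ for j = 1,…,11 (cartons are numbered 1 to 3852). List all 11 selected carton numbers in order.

j=1: r + 0k = 274.393 → ⌈·⌉ = 275
j=2: r + 1k = 624.574818… → ⌈·⌉ = 625
j=3: r + 2k = 974.756636… → ⌈·⌉ = 975
j=4: r + 3k = 1324.938454… → ⌈·⌉ = 1325
j=5: r + 4k = 1675.120272… → ⌈·⌉ = 1676
j=6: r + 5k = 2025.302090… → ⌈·⌉ = 2026
j=7: r + 6k = 2375.483909… → ⌈·⌉ = 2376
j=8: r + 7k = 2725.665727… → ⌈·⌉ = 2726
j=9: r + 8k = 3075.847545… → ⌈·⌉ = 3076
j=10: r + 9k = 3426.029363… → ⌈·⌉ = 3427
j=11: r + 10k = 3776.211181… → ⌈·⌉ = 3777

275, 625, 975, 1325, 1676, 2026, 2376, 2726, 3076, 3427, 3777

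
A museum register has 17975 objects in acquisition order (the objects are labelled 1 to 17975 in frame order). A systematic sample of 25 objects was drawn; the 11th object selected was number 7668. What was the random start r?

k = 17975/25 = 719
r = 7668 − (11−1)×719 = 7668 − 7190 = 478

478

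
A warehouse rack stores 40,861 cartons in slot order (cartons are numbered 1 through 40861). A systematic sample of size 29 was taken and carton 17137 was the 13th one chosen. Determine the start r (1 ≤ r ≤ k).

229

k = 40861/29 = 1409
r = 17137 − (13−1)×1409 = 17137 − 16908 = 229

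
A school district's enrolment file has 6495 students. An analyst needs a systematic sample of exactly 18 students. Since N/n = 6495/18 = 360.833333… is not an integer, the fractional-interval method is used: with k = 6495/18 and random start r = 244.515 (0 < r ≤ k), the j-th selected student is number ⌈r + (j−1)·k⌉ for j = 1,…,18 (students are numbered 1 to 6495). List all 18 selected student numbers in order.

j=1: r + 0k = 244.515 → ⌈·⌉ = 245
j=2: r + 1k = 605.348333… → ⌈·⌉ = 606
j=3: r + 2k = 966.181666… → ⌈·⌉ = 967
j=4: r + 3k = 1327.015 → ⌈·⌉ = 1328
j=5: r + 4k = 1687.848333… → ⌈·⌉ = 1688
j=6: r + 5k = 2048.681666… → ⌈·⌉ = 2049
j=7: r + 6k = 2409.515 → ⌈·⌉ = 2410
j=8: r + 7k = 2770.348333… → ⌈·⌉ = 2771
j=9: r + 8k = 3131.181666… → ⌈·⌉ = 3132
j=10: r + 9k = 3492.015 → ⌈·⌉ = 3493
j=11: r + 10k = 3852.848333… → ⌈·⌉ = 3853
j=12: r + 11k = 4213.681666… → ⌈·⌉ = 4214
j=13: r + 12k = 4574.515 → ⌈·⌉ = 4575
j=14: r + 13k = 4935.348333… → ⌈·⌉ = 4936
j=15: r + 14k = 5296.181666… → ⌈·⌉ = 5297
j=16: r + 15k = 5657.015 → ⌈·⌉ = 5658
j=17: r + 16k = 6017.848333… → ⌈·⌉ = 6018
j=18: r + 17k = 6378.681666… → ⌈·⌉ = 6379

245, 606, 967, 1328, 1688, 2049, 2410, 2771, 3132, 3493, 3853, 4214, 4575, 4936, 5297, 5658, 6018, 6379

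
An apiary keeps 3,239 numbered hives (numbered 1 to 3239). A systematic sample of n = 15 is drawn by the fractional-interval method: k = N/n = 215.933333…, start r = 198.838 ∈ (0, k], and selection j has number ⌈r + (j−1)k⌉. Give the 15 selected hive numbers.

j=1: r + 0k = 198.838 → ⌈·⌉ = 199
j=2: r + 1k = 414.771333… → ⌈·⌉ = 415
j=3: r + 2k = 630.704666… → ⌈·⌉ = 631
j=4: r + 3k = 846.638 → ⌈·⌉ = 847
j=5: r + 4k = 1062.571333… → ⌈·⌉ = 1063
j=6: r + 5k = 1278.504666… → ⌈·⌉ = 1279
j=7: r + 6k = 1494.438 → ⌈·⌉ = 1495
j=8: r + 7k = 1710.371333… → ⌈·⌉ = 1711
j=9: r + 8k = 1926.304666… → ⌈·⌉ = 1927
j=10: r + 9k = 2142.238 → ⌈·⌉ = 2143
j=11: r + 10k = 2358.171333… → ⌈·⌉ = 2359
j=12: r + 11k = 2574.104666… → ⌈·⌉ = 2575
j=13: r + 12k = 2790.038 → ⌈·⌉ = 2791
j=14: r + 13k = 3005.971333… → ⌈·⌉ = 3006
j=15: r + 14k = 3221.904666… → ⌈·⌉ = 3222

199, 415, 631, 847, 1063, 1279, 1495, 1711, 1927, 2143, 2359, 2575, 2791, 3006, 3222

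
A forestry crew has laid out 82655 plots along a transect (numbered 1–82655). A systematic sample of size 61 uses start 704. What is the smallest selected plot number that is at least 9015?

10189

k = 82655/61 = 1355
Steps past start: ⌈(9015 − 704)/1355⌉ = ⌈8311/1355⌉ = 7
Selected plot: 704 + 7×1355 = 10189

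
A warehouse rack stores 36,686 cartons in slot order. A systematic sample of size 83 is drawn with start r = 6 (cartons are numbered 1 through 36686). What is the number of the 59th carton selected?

k = 36686/83 = 442
59th selection = r + (59−1)·k = 6 + 58×442 = 6 + 25636 = 25642

25642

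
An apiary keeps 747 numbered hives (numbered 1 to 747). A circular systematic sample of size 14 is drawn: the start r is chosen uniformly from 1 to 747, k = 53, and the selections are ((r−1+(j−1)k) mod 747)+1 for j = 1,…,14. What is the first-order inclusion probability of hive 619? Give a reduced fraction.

14/747

For each position j, as r ranges over 1…747 the j-th selection hits every hive exactly once, so hive 619 is selected for exactly 14 of the 747 starts.
Inclusion probability = 14/747.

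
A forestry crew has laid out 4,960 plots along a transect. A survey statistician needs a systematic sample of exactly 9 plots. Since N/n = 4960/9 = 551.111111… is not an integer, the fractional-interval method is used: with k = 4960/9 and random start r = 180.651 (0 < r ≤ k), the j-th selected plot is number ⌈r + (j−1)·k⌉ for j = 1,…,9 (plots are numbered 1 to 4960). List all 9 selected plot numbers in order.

j=1: r + 0k = 180.651 → ⌈·⌉ = 181
j=2: r + 1k = 731.762111… → ⌈·⌉ = 732
j=3: r + 2k = 1282.873222… → ⌈·⌉ = 1283
j=4: r + 3k = 1833.984333… → ⌈·⌉ = 1834
j=5: r + 4k = 2385.095444… → ⌈·⌉ = 2386
j=6: r + 5k = 2936.206555… → ⌈·⌉ = 2937
j=7: r + 6k = 3487.317666… → ⌈·⌉ = 3488
j=8: r + 7k = 4038.428777… → ⌈·⌉ = 4039
j=9: r + 8k = 4589.539888… → ⌈·⌉ = 4590

181, 732, 1283, 1834, 2386, 2937, 3488, 4039, 4590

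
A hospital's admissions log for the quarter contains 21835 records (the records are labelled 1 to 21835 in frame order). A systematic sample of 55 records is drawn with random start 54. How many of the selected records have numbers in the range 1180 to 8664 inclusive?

19

k = 21835/55 = 397
First selection ≥ 1180: 54 + ⌈(1180−54)/397⌉·397 = 54 + 3×397 = 1245
Last selection ≤ 8664: 54 + ⌊(8664−54)/397⌋·397 = 54 + 21×397 = 8391
Count = 21 − 3 + 1 = 19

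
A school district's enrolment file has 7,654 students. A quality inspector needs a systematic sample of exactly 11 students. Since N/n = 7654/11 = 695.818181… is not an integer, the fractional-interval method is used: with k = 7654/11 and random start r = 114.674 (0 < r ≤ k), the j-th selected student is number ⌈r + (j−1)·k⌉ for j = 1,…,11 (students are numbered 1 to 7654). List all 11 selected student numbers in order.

115, 811, 1507, 2203, 2898, 3594, 4290, 4986, 5682, 6378, 7073

j=1: r + 0k = 114.674 → ⌈·⌉ = 115
j=2: r + 1k = 810.492181… → ⌈·⌉ = 811
j=3: r + 2k = 1506.310363… → ⌈·⌉ = 1507
j=4: r + 3k = 2202.128545… → ⌈·⌉ = 2203
j=5: r + 4k = 2897.946727… → ⌈·⌉ = 2898
j=6: r + 5k = 3593.764909… → ⌈·⌉ = 3594
j=7: r + 6k = 4289.583090… → ⌈·⌉ = 4290
j=8: r + 7k = 4985.401272… → ⌈·⌉ = 4986
j=9: r + 8k = 5681.219454… → ⌈·⌉ = 5682
j=10: r + 9k = 6377.037636… → ⌈·⌉ = 6378
j=11: r + 10k = 7072.855818… → ⌈·⌉ = 7073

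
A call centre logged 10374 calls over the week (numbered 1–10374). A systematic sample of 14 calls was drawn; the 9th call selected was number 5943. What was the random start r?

k = 10374/14 = 741
r = 5943 − (9−1)×741 = 5943 − 5928 = 15

15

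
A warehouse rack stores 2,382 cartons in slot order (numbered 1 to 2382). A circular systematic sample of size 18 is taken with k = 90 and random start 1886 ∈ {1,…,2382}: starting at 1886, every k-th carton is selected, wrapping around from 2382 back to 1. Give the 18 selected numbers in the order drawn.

Selection 1: 1886
Selection 2: 1886 + 90 = 1976
Selection 3: 1976 + 90 = 2066
Selection 4: 2066 + 90 = 2156
Selection 5: 2156 + 90 = 2246
Selection 6: 2246 + 90 = 2336
Selection 7: 2336 + 90 = 2426 → 2426 − 2382 = 44
Selection 8: 44 + 90 = 134
Selection 9: 134 + 90 = 224
Selection 10: 224 + 90 = 314
Selection 11: 314 + 90 = 404
Selection 12: 404 + 90 = 494
Selection 13: 494 + 90 = 584
Selection 14: 584 + 90 = 674
Selection 15: 674 + 90 = 764
Selection 16: 764 + 90 = 854
Selection 17: 854 + 90 = 944
Selection 18: 944 + 90 = 1034

1886, 1976, 2066, 2156, 2246, 2336, 44, 134, 224, 314, 404, 494, 584, 674, 764, 854, 944, 1034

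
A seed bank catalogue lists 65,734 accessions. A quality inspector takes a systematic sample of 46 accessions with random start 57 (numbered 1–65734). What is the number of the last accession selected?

64362

k = 65734/46 = 1429
46th selection = r + (46−1)·k = 57 + 45×1429 = 57 + 64305 = 64362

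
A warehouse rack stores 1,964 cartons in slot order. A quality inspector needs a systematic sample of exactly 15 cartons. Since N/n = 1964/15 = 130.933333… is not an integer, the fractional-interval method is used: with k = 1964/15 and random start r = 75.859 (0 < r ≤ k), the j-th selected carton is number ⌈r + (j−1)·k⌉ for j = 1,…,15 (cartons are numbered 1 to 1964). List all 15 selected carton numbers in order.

j=1: r + 0k = 75.859 → ⌈·⌉ = 76
j=2: r + 1k = 206.792333… → ⌈·⌉ = 207
j=3: r + 2k = 337.725666… → ⌈·⌉ = 338
j=4: r + 3k = 468.659 → ⌈·⌉ = 469
j=5: r + 4k = 599.592333… → ⌈·⌉ = 600
j=6: r + 5k = 730.525666… → ⌈·⌉ = 731
j=7: r + 6k = 861.459 → ⌈·⌉ = 862
j=8: r + 7k = 992.392333… → ⌈·⌉ = 993
j=9: r + 8k = 1123.325666… → ⌈·⌉ = 1124
j=10: r + 9k = 1254.259 → ⌈·⌉ = 1255
j=11: r + 10k = 1385.192333… → ⌈·⌉ = 1386
j=12: r + 11k = 1516.125666… → ⌈·⌉ = 1517
j=13: r + 12k = 1647.059 → ⌈·⌉ = 1648
j=14: r + 13k = 1777.992333… → ⌈·⌉ = 1778
j=15: r + 14k = 1908.925666… → ⌈·⌉ = 1909

76, 207, 338, 469, 600, 731, 862, 993, 1124, 1255, 1386, 1517, 1648, 1778, 1909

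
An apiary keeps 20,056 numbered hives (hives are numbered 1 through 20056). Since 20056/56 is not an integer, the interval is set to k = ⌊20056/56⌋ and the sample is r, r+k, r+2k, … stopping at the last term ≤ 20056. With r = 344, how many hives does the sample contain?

56

k = ⌊20056/56⌋ = 358
Achieved size = ⌊(20056 − 344)/358⌋ + 1 = ⌊19712/358⌋ + 1 = 55 + 1 = 56
(last selection: 344 + 55×358 = 20034 ≤ 20056; next would be 20392 > 20056)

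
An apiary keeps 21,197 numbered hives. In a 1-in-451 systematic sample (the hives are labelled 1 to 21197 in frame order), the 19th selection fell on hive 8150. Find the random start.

k = 451
r = 8150 − (19−1)×451 = 8150 − 8118 = 32

32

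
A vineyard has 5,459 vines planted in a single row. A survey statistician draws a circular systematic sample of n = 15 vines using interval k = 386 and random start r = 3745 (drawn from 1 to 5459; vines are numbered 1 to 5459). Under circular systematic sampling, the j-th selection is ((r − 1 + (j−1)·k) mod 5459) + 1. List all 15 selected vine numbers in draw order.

Selection 1: 3745
Selection 2: 3745 + 386 = 4131
Selection 3: 4131 + 386 = 4517
Selection 4: 4517 + 386 = 4903
Selection 5: 4903 + 386 = 5289
Selection 6: 5289 + 386 = 5675 → 5675 − 5459 = 216
Selection 7: 216 + 386 = 602
Selection 8: 602 + 386 = 988
Selection 9: 988 + 386 = 1374
Selection 10: 1374 + 386 = 1760
Selection 11: 1760 + 386 = 2146
Selection 12: 2146 + 386 = 2532
Selection 13: 2532 + 386 = 2918
Selection 14: 2918 + 386 = 3304
Selection 15: 3304 + 386 = 3690

3745, 4131, 4517, 4903, 5289, 216, 602, 988, 1374, 1760, 2146, 2532, 2918, 3304, 3690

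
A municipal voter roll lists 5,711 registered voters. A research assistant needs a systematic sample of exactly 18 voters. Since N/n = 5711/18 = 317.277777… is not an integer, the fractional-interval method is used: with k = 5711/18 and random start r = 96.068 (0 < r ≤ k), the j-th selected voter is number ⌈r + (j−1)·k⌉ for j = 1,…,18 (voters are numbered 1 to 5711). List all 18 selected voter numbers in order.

j=1: r + 0k = 96.068 → ⌈·⌉ = 97
j=2: r + 1k = 413.345777… → ⌈·⌉ = 414
j=3: r + 2k = 730.623555… → ⌈·⌉ = 731
j=4: r + 3k = 1047.901333… → ⌈·⌉ = 1048
j=5: r + 4k = 1365.179111… → ⌈·⌉ = 1366
j=6: r + 5k = 1682.456888… → ⌈·⌉ = 1683
j=7: r + 6k = 1999.734666… → ⌈·⌉ = 2000
j=8: r + 7k = 2317.012444… → ⌈·⌉ = 2318
j=9: r + 8k = 2634.290222… → ⌈·⌉ = 2635
j=10: r + 9k = 2951.568 → ⌈·⌉ = 2952
j=11: r + 10k = 3268.845777… → ⌈·⌉ = 3269
j=12: r + 11k = 3586.123555… → ⌈·⌉ = 3587
j=13: r + 12k = 3903.401333… → ⌈·⌉ = 3904
j=14: r + 13k = 4220.679111… → ⌈·⌉ = 4221
j=15: r + 14k = 4537.956888… → ⌈·⌉ = 4538
j=16: r + 15k = 4855.234666… → ⌈·⌉ = 4856
j=17: r + 16k = 5172.512444… → ⌈·⌉ = 5173
j=18: r + 17k = 5489.790222… → ⌈·⌉ = 5490

97, 414, 731, 1048, 1366, 1683, 2000, 2318, 2635, 2952, 3269, 3587, 3904, 4221, 4538, 4856, 5173, 5490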